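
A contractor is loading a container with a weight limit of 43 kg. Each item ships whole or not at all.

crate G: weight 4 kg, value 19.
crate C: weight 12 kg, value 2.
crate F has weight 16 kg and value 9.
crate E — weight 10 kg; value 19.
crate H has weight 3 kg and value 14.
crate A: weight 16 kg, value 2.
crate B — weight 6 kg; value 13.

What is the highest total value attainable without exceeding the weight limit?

Allowing fractional choices, the relaxed optimum would be about 74.7, but items are indivisible.
crate G + crate C + crate E + crate H + crate B: weight 4 + 12 + 10 + 3 + 6 = 35 ≤ 43, value 19 + 2 + 19 + 14 + 13 = 67.
crate G + crate F + crate E + crate H + crate B: weight 4 + 16 + 10 + 3 + 6 = 39 ≤ 43, value 19 + 9 + 19 + 14 + 13 = 74.
Best is crate G, crate F, crate E, crate H, and crate B with total value 74.

74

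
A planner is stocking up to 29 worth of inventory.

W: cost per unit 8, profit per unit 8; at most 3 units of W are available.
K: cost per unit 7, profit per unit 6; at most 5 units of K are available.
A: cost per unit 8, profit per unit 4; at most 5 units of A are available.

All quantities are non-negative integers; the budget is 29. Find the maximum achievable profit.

26

Take 1×W and 3×K: cost 29 ≤ 29, profit 1·8 + 3·6 = 26.
No other integer combination yields more.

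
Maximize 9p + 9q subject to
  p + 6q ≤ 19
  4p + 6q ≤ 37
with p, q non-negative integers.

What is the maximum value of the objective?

81

Relaxing integrality, the LP optimum is 83.25 at (p,q) = (9.25, 0), which is not an integer point.
(p,q)=(9,0): 1·9+6·0=9≤19, 4·9+6·0=36≤37, objective 81.
(p,q)=(8,0): 1·8+6·0=8≤19, 4·8+6·0=32≤37, objective 72.
Maximum is 81 at (p,q)=(9,0).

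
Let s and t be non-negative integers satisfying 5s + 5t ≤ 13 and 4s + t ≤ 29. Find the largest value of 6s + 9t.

18

(s,t)=(0,2) is feasible, giving 18.
(s,t)=(1,1) is feasible, giving 15.
(s,t)=(0,1) is feasible, giving 9.
No feasible integer point exceeds 18.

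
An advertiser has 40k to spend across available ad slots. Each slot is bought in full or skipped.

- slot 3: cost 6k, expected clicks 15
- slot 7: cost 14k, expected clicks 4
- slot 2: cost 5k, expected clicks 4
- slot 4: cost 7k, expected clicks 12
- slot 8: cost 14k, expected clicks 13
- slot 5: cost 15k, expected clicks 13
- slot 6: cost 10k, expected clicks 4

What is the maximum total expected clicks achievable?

45

This is an integer program with binary decision variables.
Allowing fractional choices, the relaxed optimum would be about 51.3, but ad slots are indivisible.
slot 3 + slot 2 + slot 8 + slot 5: cost 6 + 5 + 14 + 15 = 40 ≤ 40, expected clicks 15 + 4 + 13 + 13 = 45.
slot 3 + slot 2 + slot 4 + slot 5: cost 6 + 5 + 7 + 15 = 33 ≤ 40, expected clicks 15 + 4 + 12 + 13 = 44.
slot 3 + slot 2 + slot 4 + slot 8: cost 6 + 5 + 7 + 14 = 32 ≤ 40, expected clicks 15 + 4 + 12 + 13 = 44.
Best is slot 3, slot 2, slot 8, and slot 5 with total expected clicks 45.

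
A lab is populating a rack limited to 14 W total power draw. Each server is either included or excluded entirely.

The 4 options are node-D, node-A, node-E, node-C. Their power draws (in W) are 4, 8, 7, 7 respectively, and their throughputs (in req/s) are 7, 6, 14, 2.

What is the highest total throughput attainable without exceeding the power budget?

Allowing fractional choices, the relaxed optimum would be about 23.2, but servers are indivisible.
node-E: power draw 7 ≤ 14, throughput 14.
node-E + node-C: power draw 7 + 7 = 14 ≤ 14, throughput 14 + 2 = 16.
node-D + node-E: power draw 4 + 7 = 11 ≤ 14, throughput 7 + 14 = 21.
Best is node-D and node-E with total throughput 21.

21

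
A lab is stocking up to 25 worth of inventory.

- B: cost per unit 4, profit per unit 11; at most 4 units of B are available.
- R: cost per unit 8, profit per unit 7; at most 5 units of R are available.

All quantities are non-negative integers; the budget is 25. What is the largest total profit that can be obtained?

4×B and 1×R: cost 24 ≤ 25, profit 4·11 + 1·7 = 51.
4×B: cost 16 ≤ 25, profit 4·11 = 44.
Best is 51.

51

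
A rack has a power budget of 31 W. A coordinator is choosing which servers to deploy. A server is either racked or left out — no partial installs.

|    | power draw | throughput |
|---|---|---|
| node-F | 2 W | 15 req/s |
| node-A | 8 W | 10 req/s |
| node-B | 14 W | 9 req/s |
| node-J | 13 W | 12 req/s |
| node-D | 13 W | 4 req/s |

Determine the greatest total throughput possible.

37

node-F + node-B + node-J: power draw 2 + 14 + 13 = 29 ≤ 31, throughput 15 + 9 + 12 = 36.
node-F + node-A + node-J: power draw 2 + 8 + 13 = 23 ≤ 31, throughput 15 + 10 + 12 = 37.
Best is node-F, node-A, and node-J with total throughput 37.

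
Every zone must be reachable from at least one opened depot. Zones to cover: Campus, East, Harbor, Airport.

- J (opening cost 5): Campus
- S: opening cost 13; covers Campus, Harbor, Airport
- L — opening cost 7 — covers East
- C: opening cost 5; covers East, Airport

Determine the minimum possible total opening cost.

18

The greedy cost-per-new-zone heuristic would pick C, J, and S for 23, but a cheaper cover exists.
Choose S and C: together they cover Campus, East, Harbor, Airport — every zone.
Total opening cost: 13 + 5 = 18.
No cover costs less than 18.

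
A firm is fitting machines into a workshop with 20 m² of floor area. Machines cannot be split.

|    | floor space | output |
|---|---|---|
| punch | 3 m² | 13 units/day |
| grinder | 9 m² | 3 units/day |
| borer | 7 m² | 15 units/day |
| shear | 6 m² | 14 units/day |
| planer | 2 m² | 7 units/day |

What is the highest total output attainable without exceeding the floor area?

49

Allowing fractional choices, the relaxed optimum would be about 49.7, but machines are indivisible.
punch + borer + shear + planer: floor space 3 + 7 + 6 + 2 = 18 ≤ 20, output 13 + 15 + 14 + 7 = 49.
punch + borer + shear: floor space 3 + 7 + 6 = 16 ≤ 20, output 13 + 15 + 14 = 42.
punch + grinder + shear + planer: floor space 3 + 9 + 6 + 2 = 20 ≤ 20, output 13 + 3 + 14 + 7 = 37.
Best is punch, borer, shear, and planer with total output 49.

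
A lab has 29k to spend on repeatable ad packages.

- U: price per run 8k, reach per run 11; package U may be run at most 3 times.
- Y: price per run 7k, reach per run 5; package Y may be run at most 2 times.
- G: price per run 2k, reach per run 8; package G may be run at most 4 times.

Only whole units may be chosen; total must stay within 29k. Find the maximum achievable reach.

54

Take 2×U and 4×G: price 24 ≤ 29, reach 2·11 + 4·8 = 54.
G has the best ratio (8/2) and is taken to its limit of 4; remaining capacity is filled optimally with the others.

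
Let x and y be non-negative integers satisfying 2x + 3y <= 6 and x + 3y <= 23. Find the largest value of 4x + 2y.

12

(x,y)=(3,0) is feasible, giving 12.
(x,y)=(2,0) is feasible, giving 8.
Maximum is 12 at (x,y)=(3,0).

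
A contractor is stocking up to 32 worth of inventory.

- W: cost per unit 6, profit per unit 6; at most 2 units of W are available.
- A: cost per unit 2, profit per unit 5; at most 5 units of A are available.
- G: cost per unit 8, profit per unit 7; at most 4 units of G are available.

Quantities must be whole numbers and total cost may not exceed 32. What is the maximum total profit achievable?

45

Take 1×W, 5×A, and 2×G: cost 32 ≤ 32, profit 1·6 + 5·5 + 2·7 = 45.
A has the best ratio (5/2) and is taken to its limit of 5; remaining capacity is filled optimally with the others.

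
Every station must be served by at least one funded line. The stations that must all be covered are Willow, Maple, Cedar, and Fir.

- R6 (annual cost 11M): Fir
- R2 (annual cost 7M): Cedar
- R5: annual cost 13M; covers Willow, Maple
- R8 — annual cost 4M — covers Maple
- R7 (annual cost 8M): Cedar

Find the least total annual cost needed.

Choose R6, R2, and R5: together they cover Willow, Maple, Cedar, Fir — every station.
Total annual cost: 11 + 7 + 13 = 31.

31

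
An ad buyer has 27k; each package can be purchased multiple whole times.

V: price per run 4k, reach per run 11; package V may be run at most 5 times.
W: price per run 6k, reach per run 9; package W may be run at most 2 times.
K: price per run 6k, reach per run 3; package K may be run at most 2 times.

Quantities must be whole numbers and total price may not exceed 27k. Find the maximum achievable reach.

64

V has the best ratio (11/4); taking only V gives at most 5×11 = 55 (stopped by the supply cap of 5).
Mixing does better — 5×V and 1×W: price 26 ≤ 27, reach 5·11 + 1·9 = 64.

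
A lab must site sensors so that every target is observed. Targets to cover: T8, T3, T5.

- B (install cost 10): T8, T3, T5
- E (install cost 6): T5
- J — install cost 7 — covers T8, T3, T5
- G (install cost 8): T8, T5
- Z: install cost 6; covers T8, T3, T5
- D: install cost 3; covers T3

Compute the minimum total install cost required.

6

Z alone covers T8, T3, T5 — every target.
Total install cost: 6.
No cover costs less than 6.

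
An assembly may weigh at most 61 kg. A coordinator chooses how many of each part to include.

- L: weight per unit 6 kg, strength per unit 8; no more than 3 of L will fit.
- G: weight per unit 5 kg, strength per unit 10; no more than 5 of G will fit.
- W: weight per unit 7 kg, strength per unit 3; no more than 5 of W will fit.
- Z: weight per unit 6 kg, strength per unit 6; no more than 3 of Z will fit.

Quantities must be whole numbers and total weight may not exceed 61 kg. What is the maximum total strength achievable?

Take 3×L, 5×G, and 3×Z: weight 61 ≤ 61, strength 3·8 + 5·10 + 3·6 = 92.
G has the best ratio (10/5) and is taken to its limit of 5; remaining capacity is filled optimally with the others.

92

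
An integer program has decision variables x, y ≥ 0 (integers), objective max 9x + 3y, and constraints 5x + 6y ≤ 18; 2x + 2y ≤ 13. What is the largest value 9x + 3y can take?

The continuous relaxation peaks at (3.6, 0) with value 32.40; rounding to a feasible lattice point costs some objective.
(x,y)=(3,0): 5·3+6·0=15≤18, 2·3+2·0=6≤13, objective 27.
(x,y)=(2,1): 5·2+6·1=16≤18, 2·2+2·1=6≤13, objective 21.
(x,y)=(2,0): 5·2+6·0=10≤18, 2·2+2·0=4≤13, objective 18.
Maximum is 27 at (x,y)=(3,0).

27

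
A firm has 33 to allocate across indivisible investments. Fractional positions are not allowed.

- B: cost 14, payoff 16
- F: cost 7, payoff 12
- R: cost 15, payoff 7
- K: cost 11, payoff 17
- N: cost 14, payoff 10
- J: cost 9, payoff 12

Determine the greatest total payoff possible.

Treat it as a binary knapsack problem.
Take B, F, and K: cost 14 + 7 + 11 = 32 ≤ 33, payoff 16 + 12 + 17 = 45.
No other feasible combination does better.

45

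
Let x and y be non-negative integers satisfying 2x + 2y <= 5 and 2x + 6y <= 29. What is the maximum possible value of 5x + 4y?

10

Relaxing integrality, the LP optimum is 12.50 at (x,y) = (2.5, 0), which is not an integer point.
(x,y)=(2,0): 2·2+2·0=4≤5, 2·2+6·0=4≤29, objective 10.
(x,y)=(1,1): 2·1+2·1=4≤5, 2·1+6·1=8≤29, objective 9.
(x,y)=(1,0): 2·1+2·0=2≤5, 2·1+6·0=2≤29, objective 5.
The best lattice point is (2,0), giving 10.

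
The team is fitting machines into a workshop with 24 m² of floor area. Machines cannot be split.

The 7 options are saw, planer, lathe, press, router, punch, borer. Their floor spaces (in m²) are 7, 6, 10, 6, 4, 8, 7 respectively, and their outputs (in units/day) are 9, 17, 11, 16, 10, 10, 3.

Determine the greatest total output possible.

Allowing fractional choices, the relaxed optimum would be about 53.2, but machines are indivisible.
saw + planer + press + router: floor space 7 + 6 + 6 + 4 = 23 ≤ 24, output 9 + 17 + 16 + 10 = 52.
planer + press + router + punch: floor space 6 + 6 + 4 + 8 = 24 ≤ 24, output 17 + 16 + 10 + 10 = 53.
planer + press + router + borer: floor space 6 + 6 + 4 + 7 = 23 ≤ 24, output 17 + 16 + 10 + 3 = 46.
Best is planer, press, router, and punch with total output 53.

53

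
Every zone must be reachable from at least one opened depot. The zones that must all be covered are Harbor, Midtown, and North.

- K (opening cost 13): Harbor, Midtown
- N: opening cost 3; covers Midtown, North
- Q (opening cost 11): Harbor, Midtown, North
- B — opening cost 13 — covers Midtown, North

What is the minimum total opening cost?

Q alone covers Harbor, Midtown, North — every zone.
Total opening cost: 11.

11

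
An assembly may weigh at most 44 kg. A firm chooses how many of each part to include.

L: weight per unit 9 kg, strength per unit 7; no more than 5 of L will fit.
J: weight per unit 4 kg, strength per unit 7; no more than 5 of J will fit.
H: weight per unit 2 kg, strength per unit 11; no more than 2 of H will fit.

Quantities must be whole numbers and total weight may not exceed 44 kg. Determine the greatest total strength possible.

71

This is a bounded integer knapsack.
H has the best ratio (11/2); taking only H gives at most 2×11 = 22 (stopped by the supply cap of 2).
Mixing does better — 2×L, 5×J, and 2×H: weight 42 ≤ 44, strength 2·7 + 5·7 + 2·11 = 71.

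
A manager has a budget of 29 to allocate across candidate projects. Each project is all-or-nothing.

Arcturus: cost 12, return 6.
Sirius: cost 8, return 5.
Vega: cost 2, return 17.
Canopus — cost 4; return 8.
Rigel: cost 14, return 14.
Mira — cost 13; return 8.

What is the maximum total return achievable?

Vega + Canopus + Rigel: cost 2 + 4 + 14 = 20 ≤ 29, return 17 + 8 + 14 = 39.
Sirius + Vega + Canopus + Rigel: cost 8 + 2 + 4 + 14 = 28 ≤ 29, return 5 + 17 + 8 + 14 = 44.
Best is Sirius, Vega, Canopus, and Rigel with total return 44.

44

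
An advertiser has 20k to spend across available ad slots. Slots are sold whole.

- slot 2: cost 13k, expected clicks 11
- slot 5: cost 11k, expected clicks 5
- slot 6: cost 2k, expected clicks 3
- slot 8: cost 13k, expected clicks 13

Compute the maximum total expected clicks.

slot 2 + slot 6: cost 13 + 2 = 15 ≤ 20, expected clicks 11 + 3 = 14.
slot 8: cost 13 ≤ 20, expected clicks 13.
slot 6 + slot 8: cost 2 + 13 = 15 ≤ 20, expected clicks 3 + 13 = 16.
Best is slot 6 and slot 8 with total expected clicks 16.

16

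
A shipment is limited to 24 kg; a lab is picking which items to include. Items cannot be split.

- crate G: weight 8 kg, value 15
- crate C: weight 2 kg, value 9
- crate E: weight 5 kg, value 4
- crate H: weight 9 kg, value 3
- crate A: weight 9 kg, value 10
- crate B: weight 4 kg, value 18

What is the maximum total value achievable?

This is a 0-1 knapsack instance.
Allowing fractional choices, the relaxed optimum would be about 52.8, but items are indivisible.
crate G + crate C + crate A + crate B: weight 8 + 2 + 9 + 4 = 23 ≤ 24, value 15 + 9 + 10 + 18 = 52.
crate G + crate C + crate H + crate B: weight 8 + 2 + 9 + 4 = 23 ≤ 24, value 15 + 9 + 3 + 18 = 45.
crate G + crate C + crate E + crate B: weight 8 + 2 + 5 + 4 = 19 ≤ 24, value 15 + 9 + 4 + 18 = 46.
Best is crate G, crate C, crate A, and crate B with total value 52.

52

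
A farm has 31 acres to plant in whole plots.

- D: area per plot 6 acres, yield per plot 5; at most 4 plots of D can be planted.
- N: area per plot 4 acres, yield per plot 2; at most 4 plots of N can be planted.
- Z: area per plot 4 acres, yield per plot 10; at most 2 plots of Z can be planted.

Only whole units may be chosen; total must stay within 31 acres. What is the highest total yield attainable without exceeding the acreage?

37

This is a bounded integer knapsack.
Take 3×D, 1×N, and 2×Z: area 30 ≤ 31, yield 3·5 + 1·2 + 2·10 = 37.
Z has the best ratio (10/4) and is taken to its limit of 2; remaining capacity is filled optimally with the others.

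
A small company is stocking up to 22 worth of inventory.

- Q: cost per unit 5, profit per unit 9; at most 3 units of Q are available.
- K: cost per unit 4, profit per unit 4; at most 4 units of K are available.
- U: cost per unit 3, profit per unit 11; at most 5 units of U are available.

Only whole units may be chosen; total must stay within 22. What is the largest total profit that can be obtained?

64

Take 1×Q and 5×U: cost 20 ≤ 22, profit 1·9 + 5·11 = 64.
U has the best ratio (11/3) and is taken to its limit of 5; remaining capacity is filled optimally with the others.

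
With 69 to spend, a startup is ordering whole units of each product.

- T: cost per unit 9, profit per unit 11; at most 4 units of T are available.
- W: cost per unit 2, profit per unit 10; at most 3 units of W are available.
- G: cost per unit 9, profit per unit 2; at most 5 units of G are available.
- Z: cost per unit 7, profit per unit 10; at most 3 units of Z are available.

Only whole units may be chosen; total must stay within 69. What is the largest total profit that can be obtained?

4×T, 3×W, and 3×Z: cost 63 ≤ 69, profit 4·11 + 3·10 + 3·10 = 104.
4×T, 3×W, 1×G, and 2×Z: cost 65 ≤ 69, profit 4·11 + 3·10 + 1·2 + 2·10 = 96.
Best is 104.

104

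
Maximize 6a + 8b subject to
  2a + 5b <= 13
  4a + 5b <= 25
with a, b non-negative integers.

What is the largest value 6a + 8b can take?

(a,b)=(6,0) is feasible, giving 36.
(a,b)=(5,0) is feasible, giving 30.
No feasible integer point exceeds 36.

36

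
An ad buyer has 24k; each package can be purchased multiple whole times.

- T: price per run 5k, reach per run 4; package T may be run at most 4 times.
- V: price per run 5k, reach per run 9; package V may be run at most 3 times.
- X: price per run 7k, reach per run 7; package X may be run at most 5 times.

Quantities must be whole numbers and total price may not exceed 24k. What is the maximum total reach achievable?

V has the best ratio (9/5); taking only V gives at most 3×9 = 27 (stopped by the supply cap of 3).
Mixing does better — 3×V and 1×X: price 22 ≤ 24, reach 3·9 + 1·7 = 34.

34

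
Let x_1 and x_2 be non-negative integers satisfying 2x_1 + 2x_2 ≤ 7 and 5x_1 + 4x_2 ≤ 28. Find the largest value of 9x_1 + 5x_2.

(x_1,x_2)=(3,0): 2·3+2·0=6≤7, 5·3+4·0=15≤28, objective 27.
(x_1,x_2)=(2,1): 2·2+2·1=6≤7, 5·2+4·1=14≤28, objective 23.
(x_1,x_2)=(2,0): 2·2+2·0=4≤7, 5·2+4·0=10≤28, objective 18.
The best lattice point is (3,0), giving 27.

27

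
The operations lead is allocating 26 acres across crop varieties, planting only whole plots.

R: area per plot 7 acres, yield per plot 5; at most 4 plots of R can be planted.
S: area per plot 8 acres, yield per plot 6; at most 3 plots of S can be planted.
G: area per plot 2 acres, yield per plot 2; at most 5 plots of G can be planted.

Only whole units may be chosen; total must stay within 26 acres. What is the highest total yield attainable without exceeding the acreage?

Take 2×S and 5×G: area 26 ≤ 26, yield 2·6 + 5·2 = 22.
G has the best ratio (2/2) and is taken to its limit of 5; remaining capacity is filled optimally with the others.

22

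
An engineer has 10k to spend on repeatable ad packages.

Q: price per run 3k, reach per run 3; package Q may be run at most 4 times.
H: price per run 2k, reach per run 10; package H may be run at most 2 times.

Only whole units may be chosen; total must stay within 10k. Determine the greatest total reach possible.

H has the best ratio (10/2); taking only H gives at most 2×10 = 20 (stopped by the supply cap of 2).
Mixing does better — 2×Q and 2×H: price 10 ≤ 10, reach 2·3 + 2·10 = 26.

26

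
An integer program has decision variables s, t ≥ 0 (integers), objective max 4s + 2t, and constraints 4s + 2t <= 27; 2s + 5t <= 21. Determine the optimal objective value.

The continuous relaxation peaks at (6.75, 0) with value 27.00; rounding to a feasible lattice point costs some objective.
(s,t)=(6,1): 4·6+2·1=26≤27, 2·6+5·1=17≤21, objective 26.
(s,t)=(6,0): 4·6+2·0=24≤27, 2·6+5·0=12≤21, objective 24.
(s,t)=(5,2): 4·5+2·2=24≤27, 2·5+5·2=20≤21, objective 24.
The best lattice point is (6,1), giving 26.

26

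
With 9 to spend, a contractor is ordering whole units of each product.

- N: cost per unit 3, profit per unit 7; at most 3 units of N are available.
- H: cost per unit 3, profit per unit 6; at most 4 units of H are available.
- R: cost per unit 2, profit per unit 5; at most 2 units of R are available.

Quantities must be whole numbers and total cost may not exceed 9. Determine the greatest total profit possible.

3×N: cost 9 ≤ 9, profit 3·7 = 21.
2×N and 1×H: cost 9 ≤ 9, profit 2·7 + 1·6 = 20.
Best is 21.

21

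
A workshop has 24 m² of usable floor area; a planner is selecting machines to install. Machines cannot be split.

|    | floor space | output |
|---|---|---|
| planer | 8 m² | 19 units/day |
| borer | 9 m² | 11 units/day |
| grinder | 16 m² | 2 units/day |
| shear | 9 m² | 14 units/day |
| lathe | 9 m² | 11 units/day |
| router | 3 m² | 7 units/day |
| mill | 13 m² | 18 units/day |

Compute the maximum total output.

44

Take planer, router, and mill: floor space 8 + 3 + 13 = 24 ≤ 24, output 19 + 7 + 18 = 44.
No other feasible combination does better.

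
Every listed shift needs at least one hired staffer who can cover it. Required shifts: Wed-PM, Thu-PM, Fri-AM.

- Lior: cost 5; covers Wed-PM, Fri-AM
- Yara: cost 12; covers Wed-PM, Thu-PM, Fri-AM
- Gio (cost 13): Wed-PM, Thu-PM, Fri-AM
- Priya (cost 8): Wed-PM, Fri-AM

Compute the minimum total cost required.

This is a weighted set-cover instance.
The greedy cost-per-new-shift heuristic would pick Lior and Yara for 17, but a cheaper cover exists.
Yara alone covers Wed-PM, Thu-PM, Fri-AM — every shift.
Total cost: 12.
No cover costs less than 12.

12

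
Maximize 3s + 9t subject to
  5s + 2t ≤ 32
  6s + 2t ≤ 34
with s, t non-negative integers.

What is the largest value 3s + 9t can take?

144

(s,t)=(0,16) is feasible, giving 144.
(s,t)=(0,15) is feasible, giving 135.
The best lattice point is (0,16), giving 144.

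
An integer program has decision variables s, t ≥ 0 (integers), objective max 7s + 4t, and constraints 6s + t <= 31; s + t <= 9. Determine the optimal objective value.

48

Relaxing integrality, the LP optimum is 49.20 at (s,t) = (4.4, 4.6), which is not an integer point.
(s,t)=(4,5): 6·4+1·5=29≤31, 1·4+1·5=9≤9, objective 48.
(s,t)=(3,6): 6·3+1·6=24≤31, 1·3+1·6=9≤9, objective 45.
(s,t)=(4,4): 6·4+1·4=28≤31, 1·4+1·4=8≤9, objective 44.
The best lattice point is (4,5), giving 48.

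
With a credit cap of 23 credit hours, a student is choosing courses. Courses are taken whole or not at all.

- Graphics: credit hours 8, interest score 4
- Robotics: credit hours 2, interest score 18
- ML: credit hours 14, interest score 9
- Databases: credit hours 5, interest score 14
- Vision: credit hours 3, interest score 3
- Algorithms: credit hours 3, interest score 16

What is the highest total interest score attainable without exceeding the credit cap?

Allowing fractional choices, the relaxed optimum would be about 57.4, but courses are indivisible.
Robotics + Databases + Vision + Algorithms: credit hours 2 + 5 + 3 + 3 = 13 ≤ 23, interest score 18 + 14 + 3 + 16 = 51.
Graphics + Robotics + Databases + Vision + Algorithms: credit hours 8 + 2 + 5 + 3 + 3 = 21 ≤ 23, interest score 4 + 18 + 14 + 3 + 16 = 55.
Graphics + Robotics + Databases + Algorithms: credit hours 8 + 2 + 5 + 3 = 18 ≤ 23, interest score 4 + 18 + 14 + 16 = 52.
Best is Graphics, Robotics, Databases, Vision, and Algorithms with total interest score 55.

55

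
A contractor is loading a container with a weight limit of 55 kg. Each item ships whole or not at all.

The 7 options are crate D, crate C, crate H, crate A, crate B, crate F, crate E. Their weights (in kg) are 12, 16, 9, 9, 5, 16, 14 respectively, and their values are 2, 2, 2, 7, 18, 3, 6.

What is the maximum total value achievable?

36

Allowing fractional choices, the relaxed optimum would be about 36.3, but items are indivisible.
crate H + crate A + crate B + crate F + crate E: weight 9 + 9 + 5 + 16 + 14 = 53 ≤ 55, value 2 + 7 + 18 + 3 + 6 = 36.
crate D + crate H + crate A + crate B + crate E: weight 12 + 9 + 9 + 5 + 14 = 49 ≤ 55, value 2 + 2 + 7 + 18 + 6 = 35.
crate C + crate H + crate A + crate B + crate E: weight 16 + 9 + 9 + 5 + 14 = 53 ≤ 55, value 2 + 2 + 7 + 18 + 6 = 35.
Best is crate H, crate A, crate B, crate F, and crate E with total value 36.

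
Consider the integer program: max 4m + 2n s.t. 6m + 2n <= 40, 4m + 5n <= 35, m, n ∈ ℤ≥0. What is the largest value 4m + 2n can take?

28

Relaxing integrality, the LP optimum is 28.18 at (m,n) = (5.91, 2.27), which is not an integer point.
(m,n)=(6,2): 6·6+2·2=40≤40, 4·6+5·2=34≤35, objective 28.
(m,n)=(6,1): 6·6+2·1=38≤40, 4·6+5·1=29≤35, objective 26.
(m,n)=(5,3): 6·5+2·3=36≤40, 4·5+5·3=35≤35, objective 26.
Maximum is 28 at (m,n)=(6,2).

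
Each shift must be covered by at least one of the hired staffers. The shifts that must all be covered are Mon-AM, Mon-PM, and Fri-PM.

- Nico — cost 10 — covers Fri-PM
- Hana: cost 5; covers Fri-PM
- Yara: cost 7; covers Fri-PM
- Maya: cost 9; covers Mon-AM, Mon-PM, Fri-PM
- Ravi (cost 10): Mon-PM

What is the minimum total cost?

This is an integer covering problem.
Maya alone covers Mon-AM, Mon-PM, Fri-PM — every shift.
Total cost: 9.
No cover costs less than 9.

9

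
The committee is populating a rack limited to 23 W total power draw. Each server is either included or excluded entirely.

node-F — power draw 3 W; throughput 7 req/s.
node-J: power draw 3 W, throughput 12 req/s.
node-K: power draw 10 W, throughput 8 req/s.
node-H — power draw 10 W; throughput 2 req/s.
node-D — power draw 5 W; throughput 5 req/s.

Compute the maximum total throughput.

Allowing fractional choices, the relaxed optimum would be about 32.4, but servers are indivisible.
node-F + node-J + node-K: power draw 3 + 3 + 10 = 16 ≤ 23, throughput 7 + 12 + 8 = 27.
node-F + node-J + node-H + node-D: power draw 3 + 3 + 10 + 5 = 21 ≤ 23, throughput 7 + 12 + 2 + 5 = 26.
node-F + node-J + node-K + node-D: power draw 3 + 3 + 10 + 5 = 21 ≤ 23, throughput 7 + 12 + 8 + 5 = 32.
Best is node-F, node-J, node-K, and node-D with total throughput 32.

32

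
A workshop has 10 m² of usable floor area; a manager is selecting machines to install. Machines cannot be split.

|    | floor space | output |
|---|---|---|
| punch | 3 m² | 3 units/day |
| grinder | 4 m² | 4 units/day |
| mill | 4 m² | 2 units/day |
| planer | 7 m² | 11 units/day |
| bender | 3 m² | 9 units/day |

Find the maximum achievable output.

20

planer + bender: floor space 7 + 3 = 10 ≤ 10, output 11 + 9 = 20.
punch + grinder + bender: floor space 3 + 4 + 3 = 10 ≤ 10, output 3 + 4 + 9 = 16.
punch + planer: floor space 3 + 7 = 10 ≤ 10, output 3 + 11 = 14.
Best is planer and bender with total output 20.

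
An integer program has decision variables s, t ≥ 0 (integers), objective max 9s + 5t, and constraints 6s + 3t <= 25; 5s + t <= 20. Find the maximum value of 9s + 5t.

The continuous relaxation peaks at (0, 8.33) with value 41.67; rounding to a feasible lattice point costs some objective.
(s,t)=(0,8): 6·0+3·8=24≤25, 5·0+1·8=8≤20, objective 40.
(s,t)=(0,7): 6·0+3·7=21≤25, 5·0+1·7=7≤20, objective 35.
No feasible integer point exceeds 40.

40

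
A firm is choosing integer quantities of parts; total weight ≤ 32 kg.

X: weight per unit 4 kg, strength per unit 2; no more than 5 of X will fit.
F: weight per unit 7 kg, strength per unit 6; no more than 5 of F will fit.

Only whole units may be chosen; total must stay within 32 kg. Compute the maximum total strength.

1×X and 4×F: weight 32 ≤ 32, strength 1·2 + 4·6 = 26.
4×F: weight 28 ≤ 32, strength 4·6 = 24.
Best is 26.

26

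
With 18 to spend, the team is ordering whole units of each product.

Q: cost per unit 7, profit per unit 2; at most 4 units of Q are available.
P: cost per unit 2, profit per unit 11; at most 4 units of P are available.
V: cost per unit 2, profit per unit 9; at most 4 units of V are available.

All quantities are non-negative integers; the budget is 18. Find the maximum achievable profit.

4×P and 4×V: cost 16 ≤ 18, profit 4·11 + 4·9 = 80.
4×P and 3×V: cost 14 ≤ 18, profit 4·11 + 3·9 = 71.
Best is 80.

80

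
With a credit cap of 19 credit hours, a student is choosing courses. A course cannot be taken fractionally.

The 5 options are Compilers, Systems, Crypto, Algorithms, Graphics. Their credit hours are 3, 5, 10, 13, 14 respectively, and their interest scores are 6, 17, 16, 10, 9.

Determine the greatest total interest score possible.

Treat it as a binary knapsack problem.
Systems + Crypto: credit hours 5 + 10 = 15 ≤ 19, interest score 17 + 16 = 33.
Compilers + Systems + Crypto: credit hours 3 + 5 + 10 = 18 ≤ 19, interest score 6 + 17 + 16 = 39.
Systems + Algorithms: credit hours 5 + 13 = 18 ≤ 19, interest score 17 + 10 = 27.
Best is Compilers, Systems, and Crypto with total interest score 39.

39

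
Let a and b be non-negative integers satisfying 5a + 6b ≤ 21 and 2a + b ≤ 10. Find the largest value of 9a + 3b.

36

(a,b)=(4,0): 5·4+6·0=20≤21, 2·4+1·0=8≤10, objective 36.
(a,b)=(3,1): 5·3+6·1=21≤21, 2·3+1·1=7≤10, objective 30.
(a,b)=(3,0): 5·3+6·0=15≤21, 2·3+1·0=6≤10, objective 27.
No feasible integer point exceeds 36.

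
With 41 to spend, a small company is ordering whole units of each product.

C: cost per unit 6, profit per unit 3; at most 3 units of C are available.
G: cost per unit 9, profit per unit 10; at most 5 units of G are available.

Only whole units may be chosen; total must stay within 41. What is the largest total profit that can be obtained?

40

4×G: cost 36 ≤ 41, profit 4·10 = 40.
2×C and 3×G: cost 39 ≤ 41, profit 2·3 + 3·10 = 36.
Best is 40.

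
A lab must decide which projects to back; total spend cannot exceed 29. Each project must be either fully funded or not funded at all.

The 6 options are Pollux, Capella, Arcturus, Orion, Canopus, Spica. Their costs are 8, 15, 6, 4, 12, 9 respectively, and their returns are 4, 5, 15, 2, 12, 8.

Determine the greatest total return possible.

Take Arcturus, Canopus, and Spica: cost 6 + 12 + 9 = 27 ≤ 29, return 15 + 12 + 8 = 35.
No other feasible combination does better.

35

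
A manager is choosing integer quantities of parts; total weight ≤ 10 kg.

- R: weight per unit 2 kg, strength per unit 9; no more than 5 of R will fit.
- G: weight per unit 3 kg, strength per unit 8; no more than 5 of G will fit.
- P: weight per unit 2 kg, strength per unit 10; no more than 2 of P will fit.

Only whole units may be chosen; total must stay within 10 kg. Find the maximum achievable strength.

47

This is a bounded integer knapsack.
Take 3×R and 2×P: weight 10 ≤ 10, strength 3·9 + 2·10 = 47.
P has the best ratio (10/2) and is taken to its limit of 2; remaining capacity is filled optimally with the others.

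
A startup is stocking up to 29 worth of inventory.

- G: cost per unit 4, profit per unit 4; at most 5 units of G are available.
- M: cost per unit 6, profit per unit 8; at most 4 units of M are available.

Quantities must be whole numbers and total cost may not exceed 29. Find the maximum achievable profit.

36

Take 1×G and 4×M: cost 28 ≤ 29, profit 1·4 + 4·8 = 36.
M has the best ratio (8/6) and is taken to its limit of 4; remaining capacity is filled optimally with the others.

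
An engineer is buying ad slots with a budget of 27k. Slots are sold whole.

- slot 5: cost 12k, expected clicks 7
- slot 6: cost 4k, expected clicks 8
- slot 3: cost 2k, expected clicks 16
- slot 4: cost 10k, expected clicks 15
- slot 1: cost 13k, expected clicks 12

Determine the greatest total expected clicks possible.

This is an integer program with binary decision variables.
Take slot 3, slot 4, and slot 1: cost 2 + 10 + 13 = 25 ≤ 27, expected clicks 16 + 15 + 12 = 43.
No other feasible combination does better.

43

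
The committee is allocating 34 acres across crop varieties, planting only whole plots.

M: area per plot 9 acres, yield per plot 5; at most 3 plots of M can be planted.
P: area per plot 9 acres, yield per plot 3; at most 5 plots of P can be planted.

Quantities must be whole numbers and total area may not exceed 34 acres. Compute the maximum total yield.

3×M: area 27 ≤ 34, yield 3·5 = 15.
2×M and 1×P: area 27 ≤ 34, yield 2·5 + 1·3 = 13.
Best is 15.

15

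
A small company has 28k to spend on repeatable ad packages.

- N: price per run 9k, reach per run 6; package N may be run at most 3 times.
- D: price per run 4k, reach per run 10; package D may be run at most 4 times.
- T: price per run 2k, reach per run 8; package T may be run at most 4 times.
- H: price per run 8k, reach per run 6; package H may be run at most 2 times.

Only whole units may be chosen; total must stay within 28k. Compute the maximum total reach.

72

This is a bounded integer knapsack.
Take 4×D and 4×T: price 24 ≤ 28, reach 4·10 + 4·8 = 72.
T has the best ratio (8/2) and is taken to its limit of 4; remaining capacity is filled optimally with the others.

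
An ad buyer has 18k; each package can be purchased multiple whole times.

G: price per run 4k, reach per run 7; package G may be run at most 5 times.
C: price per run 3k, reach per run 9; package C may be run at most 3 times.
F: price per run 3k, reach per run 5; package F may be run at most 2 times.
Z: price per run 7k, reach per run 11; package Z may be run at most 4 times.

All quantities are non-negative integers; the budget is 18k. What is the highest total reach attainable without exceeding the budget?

This is a bounded integer knapsack.
Take 2×G and 3×C: price 17 ≤ 18, reach 2·7 + 3·9 = 41.
C has the best ratio (9/3) and is taken to its limit of 3; remaining capacity is filled optimally with the others.

41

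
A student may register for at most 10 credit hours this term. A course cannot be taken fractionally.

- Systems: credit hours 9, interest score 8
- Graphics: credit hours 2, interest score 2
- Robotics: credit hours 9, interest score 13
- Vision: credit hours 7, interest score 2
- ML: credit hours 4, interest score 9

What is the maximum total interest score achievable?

13

Allowing fractional choices, the relaxed optimum would be about 17.7, but courses are indivisible.
ML: credit hours 4 ≤ 10, interest score 9.
Robotics: credit hours 9 ≤ 10, interest score 13.
Graphics + ML: credit hours 2 + 4 = 6 ≤ 10, interest score 2 + 9 = 11.
Best is Robotics with total interest score 13.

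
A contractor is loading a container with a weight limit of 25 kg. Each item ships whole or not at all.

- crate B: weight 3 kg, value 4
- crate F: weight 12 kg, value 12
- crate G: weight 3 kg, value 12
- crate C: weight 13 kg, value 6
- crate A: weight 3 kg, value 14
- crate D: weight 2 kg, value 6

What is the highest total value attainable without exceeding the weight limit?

48

crate B + crate F + crate G + crate A + crate D: weight 3 + 12 + 3 + 3 + 2 = 23 ≤ 25, value 4 + 12 + 12 + 14 + 6 = 48.
crate B + crate F + crate G + crate A: weight 3 + 12 + 3 + 3 = 21 ≤ 25, value 4 + 12 + 12 + 14 = 42.
crate F + crate G + crate A + crate D: weight 12 + 3 + 3 + 2 = 20 ≤ 25, value 12 + 12 + 14 + 6 = 44.
Best is crate B, crate F, crate G, crate A, and crate D with total value 48.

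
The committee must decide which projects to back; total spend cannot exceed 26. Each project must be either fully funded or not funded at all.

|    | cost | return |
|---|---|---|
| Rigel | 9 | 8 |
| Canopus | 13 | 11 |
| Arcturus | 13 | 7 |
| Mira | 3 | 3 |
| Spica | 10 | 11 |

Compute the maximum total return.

25

Take Canopus, Mira, and Spica: cost 13 + 3 + 10 = 26 ≤ 26, return 11 + 3 + 11 = 25.
No other feasible combination does better.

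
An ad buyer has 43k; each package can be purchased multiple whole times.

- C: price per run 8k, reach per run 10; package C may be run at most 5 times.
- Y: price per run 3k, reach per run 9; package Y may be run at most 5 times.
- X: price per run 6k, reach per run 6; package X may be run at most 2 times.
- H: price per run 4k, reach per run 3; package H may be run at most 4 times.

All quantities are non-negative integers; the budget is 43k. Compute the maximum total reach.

78

2×C, 5×Y, and 2×X: price 43 ≤ 43, reach 2·10 + 5·9 + 2·6 = 77.
3×C, 5×Y, and 1×H: price 43 ≤ 43, reach 3·10 + 5·9 + 1·3 = 78.
Best is 78.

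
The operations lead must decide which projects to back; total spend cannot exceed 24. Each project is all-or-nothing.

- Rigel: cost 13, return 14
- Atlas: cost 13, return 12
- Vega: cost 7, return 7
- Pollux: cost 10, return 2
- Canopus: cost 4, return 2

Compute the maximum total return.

23

Allowing fractional choices, the relaxed optimum would be about 24.7, but projects are indivisible.
Rigel + Vega: cost 13 + 7 = 20 ≤ 24, return 14 + 7 = 21.
Atlas + Vega + Canopus: cost 13 + 7 + 4 = 24 ≤ 24, return 12 + 7 + 2 = 21.
Rigel + Vega + Canopus: cost 13 + 7 + 4 = 24 ≤ 24, return 14 + 7 + 2 = 23.
Best is Rigel, Vega, and Canopus with total return 23.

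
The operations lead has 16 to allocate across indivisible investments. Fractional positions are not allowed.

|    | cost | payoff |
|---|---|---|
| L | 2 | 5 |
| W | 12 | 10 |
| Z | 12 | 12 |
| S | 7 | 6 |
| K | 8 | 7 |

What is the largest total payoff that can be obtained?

Allowing fractional choices, the relaxed optimum would be about 18.8, but investments are indivisible.
L + Z: cost 2 + 12 = 14 ≤ 16, payoff 5 + 12 = 17.
L + W: cost 2 + 12 = 14 ≤ 16, payoff 5 + 10 = 15.
S + K: cost 7 + 8 = 15 ≤ 16, payoff 6 + 7 = 13.
Best is L and Z with total payoff 17.

17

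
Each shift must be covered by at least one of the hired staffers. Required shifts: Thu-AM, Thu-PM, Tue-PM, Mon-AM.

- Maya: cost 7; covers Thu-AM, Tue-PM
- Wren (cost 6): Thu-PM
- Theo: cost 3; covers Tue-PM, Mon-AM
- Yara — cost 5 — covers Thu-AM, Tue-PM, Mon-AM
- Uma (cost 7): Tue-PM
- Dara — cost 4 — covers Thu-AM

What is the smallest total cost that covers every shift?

This is a weighted set-cover instance.
Choose Wren and Yara: together they cover Thu-AM, Thu-PM, Tue-PM, Mon-AM — every shift.
Total cost: 6 + 5 = 11.

11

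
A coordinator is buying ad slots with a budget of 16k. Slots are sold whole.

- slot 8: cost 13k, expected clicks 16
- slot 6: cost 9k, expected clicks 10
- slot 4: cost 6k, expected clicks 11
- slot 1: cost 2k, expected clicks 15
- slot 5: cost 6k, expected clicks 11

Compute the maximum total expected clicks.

37

slot 8 + slot 1: cost 13 + 2 = 15 ≤ 16, expected clicks 16 + 15 = 31.
slot 4 + slot 1: cost 6 + 2 = 8 ≤ 16, expected clicks 11 + 15 = 26.
slot 4 + slot 1 + slot 5: cost 6 + 2 + 6 = 14 ≤ 16, expected clicks 11 + 15 + 11 = 37.
Best is slot 4, slot 1, and slot 5 with total expected clicks 37.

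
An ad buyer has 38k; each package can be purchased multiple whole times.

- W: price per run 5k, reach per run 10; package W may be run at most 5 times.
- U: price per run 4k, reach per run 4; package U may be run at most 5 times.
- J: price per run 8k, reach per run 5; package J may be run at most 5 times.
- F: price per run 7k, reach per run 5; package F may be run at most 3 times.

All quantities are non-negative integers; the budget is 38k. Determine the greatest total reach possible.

62

W has the best ratio (10/5); taking only W gives at most 5×10 = 50 (stopped by the supply cap of 5).
Mixing does better — 5×W and 3×U: price 37 ≤ 38, reach 5·10 + 3·4 = 62.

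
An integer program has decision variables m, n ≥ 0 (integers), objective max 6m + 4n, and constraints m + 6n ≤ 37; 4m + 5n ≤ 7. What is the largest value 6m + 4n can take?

(m,n)=(1,0): 1·1+6·0=1≤37, 4·1+5·0=4≤7, objective 6.
(m,n)=(0,1): 1·0+6·1=6≤37, 4·0+5·1=5≤7, objective 4.
(m,n)=(0,0): 1·0+6·0=0≤37, 4·0+5·0=0≤7, objective 0.
The best lattice point is (1,0), giving 6.

6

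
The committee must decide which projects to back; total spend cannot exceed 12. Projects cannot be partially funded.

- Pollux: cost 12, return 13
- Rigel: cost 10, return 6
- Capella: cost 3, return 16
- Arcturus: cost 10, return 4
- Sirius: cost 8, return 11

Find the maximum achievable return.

27

Take Capella and Sirius: cost 3 + 8 = 11 ≤ 12, return 16 + 11 = 27.
No other feasible combination does better.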